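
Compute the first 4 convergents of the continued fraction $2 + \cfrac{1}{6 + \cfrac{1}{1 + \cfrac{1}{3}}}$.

Using the convergent recurrence p_i = a_i*p_{i-1} + p_{i-2}, q_i = a_i*q_{i-1} + q_{i-2} with p_{-2}=0, p_{-1}=1, q_{-2}=1, q_{-1}=0:
  i=0: a_0=2, p_0 = 2*1 + 0 = 2, q_0 = 2*0 + 1 = 1.
  i=1: a_1=6, p_1 = 6*2 + 1 = 13, q_1 = 6*1 + 0 = 6.
  i=2: a_2=1, p_2 = 1*13 + 2 = 15, q_2 = 1*6 + 1 = 7.
  i=3: a_3=3, p_3 = 3*15 + 13 = 58, q_3 = 3*7 + 6 = 27.

2/1, 13/6, 15/7, 58/27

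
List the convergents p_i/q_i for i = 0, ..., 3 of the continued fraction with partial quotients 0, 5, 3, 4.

Using the convergent recurrence p_i = a_i*p_{i-1} + p_{i-2}, q_i = a_i*q_{i-1} + q_{i-2} with p_{-2}=0, p_{-1}=1, q_{-2}=1, q_{-1}=0:
  i=0: a_0=0, p_0 = 0*1 + 0 = 0, q_0 = 0*0 + 1 = 1.
  i=1: a_1=5, p_1 = 5*0 + 1 = 1, q_1 = 5*1 + 0 = 5.
  i=2: a_2=3, p_2 = 3*1 + 0 = 3, q_2 = 3*5 + 1 = 16.
  i=3: a_3=4, p_3 = 4*3 + 1 = 13, q_3 = 4*16 + 5 = 69.

0/1, 1/5, 3/16, 13/69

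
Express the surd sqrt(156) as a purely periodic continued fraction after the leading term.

Write x_i = (sqrt(156) + m_i)/d_i with (m_0, d_0) = (0, 1). a_0 = floor(sqrt(156)) = 12, since 12^2 = 144 <= 156 < 169 = 13^2.
Iterate m_{i+1} = d_i*a_i - m_i, d_{i+1} = (156 - m_{i+1}^2)/d_i, a_{i+1} = floor((a_0 + m_{i+1})/d_{i+1}):
  m_1 = 1*12 - 0 = 12, d_1 = (156 - 12^2)/1 = 12/1 = 12, a_1 = floor((12 + 12)/12) = 2.
  m_2 = 12*2 - 12 = 12, d_2 = (156 - 12^2)/12 = 12/12 = 1, a_2 = floor((12 + 12)/1) = 24.
  m_3 = 1*24 - 12 = 12, d_3 = (156 - 12^2)/1 = 12/1 = 12: (m_3, d_3) = (m_1, d_1) = (12, 12), so from here the quotients repeat a_1, a_2; the period length is 2.
Hence the expansion of sqrt(156) is a_0 = 12 followed by the repeating block 2, 24 (period 2).

[12; (2, 24)]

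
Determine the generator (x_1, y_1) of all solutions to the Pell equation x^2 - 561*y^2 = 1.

First expand sqrt(561) as a continued fraction. With x_i = (sqrt(561) + m_i)/d_i and (m_0, d_0) = (0, 1): a_0 = floor(sqrt(561)) = 23, since 23^2 = 529 <= 561 < 576 = 24^2.
Iterate m_{i+1} = d_i*a_i - m_i, d_{i+1} = (561 - m_{i+1}^2)/d_i, a_{i+1} = floor((a_0 + m_{i+1})/d_{i+1}):
  m_1 = 1*23 - 0 = 23, d_1 = (561 - 23^2)/1 = 32/1 = 32, a_1 = floor((23 + 23)/32) = 1.
  m_2 = 32*1 - 23 = 9, d_2 = (561 - 9^2)/32 = 480/32 = 15, a_2 = floor((23 + 9)/15) = 2.
  m_3 = 15*2 - 9 = 21, d_3 = (561 - 21^2)/15 = 120/15 = 8, a_3 = floor((23 + 21)/8) = 5.
  m_4 = 8*5 - 21 = 19, d_4 = (561 - 19^2)/8 = 200/8 = 25, a_4 = floor((23 + 19)/25) = 1.
  m_5 = 25*1 - 19 = 6, d_5 = (561 - 6^2)/25 = 525/25 = 21, a_5 = floor((23 + 6)/21) = 1.
  m_6 = 21*1 - 6 = 15, d_6 = (561 - 15^2)/21 = 336/21 = 16, a_6 = floor((23 + 15)/16) = 2.
  m_7 = 16*2 - 15 = 17, d_7 = (561 - 17^2)/16 = 272/16 = 17, a_7 = floor((23 + 17)/17) = 2.
  m_8 = 17*2 - 17 = 17, d_8 = (561 - 17^2)/17 = 272/17 = 16, a_8 = floor((23 + 17)/16) = 2.
  m_9 = 16*2 - 17 = 15, d_9 = (561 - 15^2)/16 = 336/16 = 21, a_9 = floor((23 + 15)/21) = 1.
  m_10 = 21*1 - 15 = 6, d_10 = (561 - 6^2)/21 = 525/21 = 25, a_10 = floor((23 + 6)/25) = 1.
  m_11 = 25*1 - 6 = 19, d_11 = (561 - 19^2)/25 = 200/25 = 8, a_11 = floor((23 + 19)/8) = 5.
  m_12 = 8*5 - 19 = 21, d_12 = (561 - 21^2)/8 = 120/8 = 15, a_12 = floor((23 + 21)/15) = 2.
  m_13 = 15*2 - 21 = 9, d_13 = (561 - 9^2)/15 = 480/15 = 32, a_13 = floor((23 + 9)/32) = 1.
  m_14 = 32*1 - 9 = 23, d_14 = (561 - 23^2)/32 = 32/32 = 1, a_14 = floor((23 + 23)/1) = 46.
  m_15 = 1*46 - 23 = 23, d_15 = (561 - 23^2)/1 = 32/1 = 32: (m_15, d_15) = (m_1, d_1) = (23, 32), so from here the quotients repeat a_1, ..., a_14; the period length is 14.
So sqrt(561) = [23; (1, 2, 5, 1, 1, 2, 2, 2, 1, 1, 5, 2, 1, 46)] with period length k = 14.
k is even, so the fundamental solution of x^2 - 561y^2 = 1 is (p_{k-1}, q_{k-1}) = (p_13, q_13); compute convergents through index 13.
Convergents (p_i = a_i*p_{i-1} + p_{i-2}, q_i = a_i*q_{i-1} + q_{i-2} with p_{-2}=0, p_{-1}=1, q_{-2}=1, q_{-1}=0):
  i=0: a_0=23, p_0 = 23*1 + 0 = 23, q_0 = 23*0 + 1 = 1.
  i=1: a_1=1, p_1 = 1*23 + 1 = 24, q_1 = 1*1 + 0 = 1.
  i=2: a_2=2, p_2 = 2*24 + 23 = 71, q_2 = 2*1 + 1 = 3.
  i=3: a_3=5, p_3 = 5*71 + 24 = 379, q_3 = 5*3 + 1 = 16.
  i=4: a_4=1, p_4 = 1*379 + 71 = 450, q_4 = 1*16 + 3 = 19.
  i=5: a_5=1, p_5 = 1*450 + 379 = 829, q_5 = 1*19 + 16 = 35.
  i=6: a_6=2, p_6 = 2*829 + 450 = 2108, q_6 = 2*35 + 19 = 89.
  i=7: a_7=2, p_7 = 2*2108 + 829 = 5045, q_7 = 2*89 + 35 = 213.
  i=8: a_8=2, p_8 = 2*5045 + 2108 = 12198, q_8 = 2*213 + 89 = 515.
  i=9: a_9=1, p_9 = 1*12198 + 5045 = 17243, q_9 = 1*515 + 213 = 728.
  i=10: a_10=1, p_10 = 1*17243 + 12198 = 29441, q_10 = 1*728 + 515 = 1243.
  i=11: a_11=5, p_11 = 5*29441 + 17243 = 164448, q_11 = 5*1243 + 728 = 6943.
  i=12: a_12=2, p_12 = 2*164448 + 29441 = 358337, q_12 = 2*6943 + 1243 = 15129.
  i=13: a_13=1, p_13 = 1*358337 + 164448 = 522785, q_13 = 1*15129 + 6943 = 22072.
Check: 522785^2 - 561*22072^2 = 273304156225 - 273304156224 = 1, so (x, y) = (522785, 22072) solves the equation, and by the theorem it is the least positive solution.

(x, y) = (522785, 22072)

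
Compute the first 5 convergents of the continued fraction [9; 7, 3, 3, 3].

9/1, 64/7, 201/22, 667/73, 2202/241

Using the convergent recurrence p_i = a_i*p_{i-1} + p_{i-2}, q_i = a_i*q_{i-1} + q_{i-2} with p_{-2}=0, p_{-1}=1, q_{-2}=1, q_{-1}=0:
  i=0: a_0=9, p_0 = 9*1 + 0 = 9, q_0 = 9*0 + 1 = 1.
  i=1: a_1=7, p_1 = 7*9 + 1 = 64, q_1 = 7*1 + 0 = 7.
  i=2: a_2=3, p_2 = 3*64 + 9 = 201, q_2 = 3*7 + 1 = 22.
  i=3: a_3=3, p_3 = 3*201 + 64 = 667, q_3 = 3*22 + 7 = 73.
  i=4: a_4=3, p_4 = 3*667 + 201 = 2202, q_4 = 3*73 + 22 = 241.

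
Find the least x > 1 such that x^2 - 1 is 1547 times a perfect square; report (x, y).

First expand sqrt(1547) as a continued fraction. With x_i = (sqrt(1547) + m_i)/d_i and (m_0, d_0) = (0, 1): a_0 = floor(sqrt(1547)) = 39, since 39^2 = 1521 <= 1547 < 1600 = 40^2.
Iterate m_{i+1} = d_i*a_i - m_i, d_{i+1} = (1547 - m_{i+1}^2)/d_i, a_{i+1} = floor((a_0 + m_{i+1})/d_{i+1}):
  m_1 = 1*39 - 0 = 39, d_1 = (1547 - 39^2)/1 = 26/1 = 26, a_1 = floor((39 + 39)/26) = 3.
  m_2 = 26*3 - 39 = 39, d_2 = (1547 - 39^2)/26 = 26/26 = 1, a_2 = floor((39 + 39)/1) = 78.
  m_3 = 1*78 - 39 = 39, d_3 = (1547 - 39^2)/1 = 26/1 = 26: (m_3, d_3) = (m_1, d_1) = (39, 26), so from here the quotients repeat a_1, a_2; the period length is 2.
So sqrt(1547) = [39; (3, 78)] with period length k = 2.
k is even, so the fundamental solution of x^2 - 1547y^2 = 1 is (p_{k-1}, q_{k-1}) = (p_1, q_1); compute convergents through index 1.
Convergents (p_i = a_i*p_{i-1} + p_{i-2}, q_i = a_i*q_{i-1} + q_{i-2} with p_{-2}=0, p_{-1}=1, q_{-2}=1, q_{-1}=0):
  i=0: a_0=39, p_0 = 39*1 + 0 = 39, q_0 = 39*0 + 1 = 1.
  i=1: a_1=3, p_1 = 3*39 + 1 = 118, q_1 = 3*1 + 0 = 3.
Check: 118^2 - 1547*3^2 = 13924 - 13923 = 1, so (x, y) = (118, 3) solves the equation, and by the theorem it is the least positive solution.

(x, y) = (118, 3)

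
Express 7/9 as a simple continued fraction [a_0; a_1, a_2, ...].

Run the Euclidean algorithm on 7 and 9; the successive quotients are the partial quotients a_0, a_1, ... (each step inverts the fractional part left over by the previous one):
  7 = 0*9 + 7, so a_0 = 0.
  9 = 1*7 + 2, so a_1 = 1.
  7 = 3*2 + 1, so a_2 = 3.
  2 = 2*1 + 0, so a_3 = 2.
The remainder reaches 0 after 4 divisions, so the expansion has 4 partial quotients, read off in order.

[0; 1, 3, 2]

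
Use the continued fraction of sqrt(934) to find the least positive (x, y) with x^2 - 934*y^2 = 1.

First expand sqrt(934) as a continued fraction. With x_i = (sqrt(934) + m_i)/d_i and (m_0, d_0) = (0, 1): a_0 = floor(sqrt(934)) = 30, since 30^2 = 900 <= 934 < 961 = 31^2.
Iterate m_{i+1} = d_i*a_i - m_i, d_{i+1} = (934 - m_{i+1}^2)/d_i, a_{i+1} = floor((a_0 + m_{i+1})/d_{i+1}):
  m_1 = 1*30 - 0 = 30, d_1 = (934 - 30^2)/1 = 34/1 = 34, a_1 = floor((30 + 30)/34) = 1.
  m_2 = 34*1 - 30 = 4, d_2 = (934 - 4^2)/34 = 918/34 = 27, a_2 = floor((30 + 4)/27) = 1.
  m_3 = 27*1 - 4 = 23, d_3 = (934 - 23^2)/27 = 405/27 = 15, a_3 = floor((30 + 23)/15) = 3.
  m_4 = 15*3 - 23 = 22, d_4 = (934 - 22^2)/15 = 450/15 = 30, a_4 = floor((30 + 22)/30) = 1.
  m_5 = 30*1 - 22 = 8, d_5 = (934 - 8^2)/30 = 870/30 = 29, a_5 = floor((30 + 8)/29) = 1.
  m_6 = 29*1 - 8 = 21, d_6 = (934 - 21^2)/29 = 493/29 = 17, a_6 = floor((30 + 21)/17) = 3.
  m_7 = 17*3 - 21 = 30, d_7 = (934 - 30^2)/17 = 34/17 = 2, a_7 = floor((30 + 30)/2) = 30.
  m_8 = 2*30 - 30 = 30, d_8 = (934 - 30^2)/2 = 34/2 = 17, a_8 = floor((30 + 30)/17) = 3.
  m_9 = 17*3 - 30 = 21, d_9 = (934 - 21^2)/17 = 493/17 = 29, a_9 = floor((30 + 21)/29) = 1.
  m_10 = 29*1 - 21 = 8, d_10 = (934 - 8^2)/29 = 870/29 = 30, a_10 = floor((30 + 8)/30) = 1.
  m_11 = 30*1 - 8 = 22, d_11 = (934 - 22^2)/30 = 450/30 = 15, a_11 = floor((30 + 22)/15) = 3.
  m_12 = 15*3 - 22 = 23, d_12 = (934 - 23^2)/15 = 405/15 = 27, a_12 = floor((30 + 23)/27) = 1.
  m_13 = 27*1 - 23 = 4, d_13 = (934 - 4^2)/27 = 918/27 = 34, a_13 = floor((30 + 4)/34) = 1.
  m_14 = 34*1 - 4 = 30, d_14 = (934 - 30^2)/34 = 34/34 = 1, a_14 = floor((30 + 30)/1) = 60.
  m_15 = 1*60 - 30 = 30, d_15 = (934 - 30^2)/1 = 34/1 = 34: (m_15, d_15) = (m_1, d_1) = (30, 34), so from here the quotients repeat a_1, ..., a_14; the period length is 14.
So sqrt(934) = [30; (1, 1, 3, 1, 1, 3, 30, 3, 1, 1, 3, 1, 1, 60)] with period length k = 14.
k is even, so the fundamental solution of x^2 - 934y^2 = 1 is (p_{k-1}, q_{k-1}) = (p_13, q_13); compute convergents through index 13.
Convergents (p_i = a_i*p_{i-1} + p_{i-2}, q_i = a_i*q_{i-1} + q_{i-2} with p_{-2}=0, p_{-1}=1, q_{-2}=1, q_{-1}=0):
  i=0: a_0=30, p_0 = 30*1 + 0 = 30, q_0 = 30*0 + 1 = 1.
  i=1: a_1=1, p_1 = 1*30 + 1 = 31, q_1 = 1*1 + 0 = 1.
  i=2: a_2=1, p_2 = 1*31 + 30 = 61, q_2 = 1*1 + 1 = 2.
  i=3: a_3=3, p_3 = 3*61 + 31 = 214, q_3 = 3*2 + 1 = 7.
  i=4: a_4=1, p_4 = 1*214 + 61 = 275, q_4 = 1*7 + 2 = 9.
  i=5: a_5=1, p_5 = 1*275 + 214 = 489, q_5 = 1*9 + 7 = 16.
  i=6: a_6=3, p_6 = 3*489 + 275 = 1742, q_6 = 3*16 + 9 = 57.
  i=7: a_7=30, p_7 = 30*1742 + 489 = 52749, q_7 = 30*57 + 16 = 1726.
  i=8: a_8=3, p_8 = 3*52749 + 1742 = 159989, q_8 = 3*1726 + 57 = 5235.
  i=9: a_9=1, p_9 = 1*159989 + 52749 = 212738, q_9 = 1*5235 + 1726 = 6961.
  i=10: a_10=1, p_10 = 1*212738 + 159989 = 372727, q_10 = 1*6961 + 5235 = 12196.
  i=11: a_11=3, p_11 = 3*372727 + 212738 = 1330919, q_11 = 3*12196 + 6961 = 43549.
  i=12: a_12=1, p_12 = 1*1330919 + 372727 = 1703646, q_12 = 1*43549 + 12196 = 55745.
  i=13: a_13=1, p_13 = 1*1703646 + 1330919 = 3034565, q_13 = 1*55745 + 43549 = 99294.
Check: 3034565^2 - 934*99294^2 = 9208584739225 - 9208584739224 = 1, so (x, y) = (3034565, 99294) solves the equation, and by the theorem it is the least positive solution.

(x, y) = (3034565, 99294)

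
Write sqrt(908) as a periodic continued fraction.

[30; (7, 1, 1, 14, 1, 1, 7, 60)]

Write x_i = (sqrt(908) + m_i)/d_i with (m_0, d_0) = (0, 1). a_0 = floor(sqrt(908)) = 30, since 30^2 = 900 <= 908 < 961 = 31^2.
Iterate m_{i+1} = d_i*a_i - m_i, d_{i+1} = (908 - m_{i+1}^2)/d_i, a_{i+1} = floor((a_0 + m_{i+1})/d_{i+1}):
  m_1 = 1*30 - 0 = 30, d_1 = (908 - 30^2)/1 = 8/1 = 8, a_1 = floor((30 + 30)/8) = 7.
  m_2 = 8*7 - 30 = 26, d_2 = (908 - 26^2)/8 = 232/8 = 29, a_2 = floor((30 + 26)/29) = 1.
  m_3 = 29*1 - 26 = 3, d_3 = (908 - 3^2)/29 = 899/29 = 31, a_3 = floor((30 + 3)/31) = 1.
  m_4 = 31*1 - 3 = 28, d_4 = (908 - 28^2)/31 = 124/31 = 4, a_4 = floor((30 + 28)/4) = 14.
  m_5 = 4*14 - 28 = 28, d_5 = (908 - 28^2)/4 = 124/4 = 31, a_5 = floor((30 + 28)/31) = 1.
  m_6 = 31*1 - 28 = 3, d_6 = (908 - 3^2)/31 = 899/31 = 29, a_6 = floor((30 + 3)/29) = 1.
  m_7 = 29*1 - 3 = 26, d_7 = (908 - 26^2)/29 = 232/29 = 8, a_7 = floor((30 + 26)/8) = 7.
  m_8 = 8*7 - 26 = 30, d_8 = (908 - 30^2)/8 = 8/8 = 1, a_8 = floor((30 + 30)/1) = 60.
  m_9 = 1*60 - 30 = 30, d_9 = (908 - 30^2)/1 = 8/1 = 8: (m_9, d_9) = (m_1, d_1) = (30, 8), so from here the quotients repeat a_1, ..., a_8; the period length is 8.
Hence the expansion of sqrt(908) is a_0 = 30 followed by the repeating block 7, 1, 1, 14, 1, 1, 7, 60 (period 8).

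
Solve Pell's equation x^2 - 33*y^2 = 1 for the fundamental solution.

(x, y) = (23, 4)

First expand sqrt(33) as a continued fraction. With x_i = (sqrt(33) + m_i)/d_i and (m_0, d_0) = (0, 1): a_0 = floor(sqrt(33)) = 5, since 5^2 = 25 <= 33 < 36 = 6^2.
Iterate m_{i+1} = d_i*a_i - m_i, d_{i+1} = (33 - m_{i+1}^2)/d_i, a_{i+1} = floor((a_0 + m_{i+1})/d_{i+1}):
  m_1 = 1*5 - 0 = 5, d_1 = (33 - 5^2)/1 = 8/1 = 8, a_1 = floor((5 + 5)/8) = 1.
  m_2 = 8*1 - 5 = 3, d_2 = (33 - 3^2)/8 = 24/8 = 3, a_2 = floor((5 + 3)/3) = 2.
  m_3 = 3*2 - 3 = 3, d_3 = (33 - 3^2)/3 = 24/3 = 8, a_3 = floor((5 + 3)/8) = 1.
  m_4 = 8*1 - 3 = 5, d_4 = (33 - 5^2)/8 = 8/8 = 1, a_4 = floor((5 + 5)/1) = 10.
  m_5 = 1*10 - 5 = 5, d_5 = (33 - 5^2)/1 = 8/1 = 8: (m_5, d_5) = (m_1, d_1) = (5, 8), so from here the quotients repeat a_1, ..., a_4; the period length is 4.
So sqrt(33) = [5; (1, 2, 1, 10)] with period length k = 4.
k is even, so the fundamental solution of x^2 - 33y^2 = 1 is (p_{k-1}, q_{k-1}) = (p_3, q_3); compute convergents through index 3.
Convergents (p_i = a_i*p_{i-1} + p_{i-2}, q_i = a_i*q_{i-1} + q_{i-2} with p_{-2}=0, p_{-1}=1, q_{-2}=1, q_{-1}=0):
  i=0: a_0=5, p_0 = 5*1 + 0 = 5, q_0 = 5*0 + 1 = 1.
  i=1: a_1=1, p_1 = 1*5 + 1 = 6, q_1 = 1*1 + 0 = 1.
  i=2: a_2=2, p_2 = 2*6 + 5 = 17, q_2 = 2*1 + 1 = 3.
  i=3: a_3=1, p_3 = 1*17 + 6 = 23, q_3 = 1*3 + 1 = 4.
Check: 23^2 - 33*4^2 = 529 - 528 = 1, so (x, y) = (23, 4) solves the equation, and by the theorem it is the least positive solution.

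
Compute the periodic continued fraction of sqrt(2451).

[49; (1, 1, 32, 1, 1, 98)]

Write x_i = (sqrt(2451) + m_i)/d_i with (m_0, d_0) = (0, 1). a_0 = floor(sqrt(2451)) = 49, since 49^2 = 2401 <= 2451 < 2500 = 50^2.
Iterate m_{i+1} = d_i*a_i - m_i, d_{i+1} = (2451 - m_{i+1}^2)/d_i, a_{i+1} = floor((a_0 + m_{i+1})/d_{i+1}):
  m_1 = 1*49 - 0 = 49, d_1 = (2451 - 49^2)/1 = 50/1 = 50, a_1 = floor((49 + 49)/50) = 1.
  m_2 = 50*1 - 49 = 1, d_2 = (2451 - 1^2)/50 = 2450/50 = 49, a_2 = floor((49 + 1)/49) = 1.
  m_3 = 49*1 - 1 = 48, d_3 = (2451 - 48^2)/49 = 147/49 = 3, a_3 = floor((49 + 48)/3) = 32.
  m_4 = 3*32 - 48 = 48, d_4 = (2451 - 48^2)/3 = 147/3 = 49, a_4 = floor((49 + 48)/49) = 1.
  m_5 = 49*1 - 48 = 1, d_5 = (2451 - 1^2)/49 = 2450/49 = 50, a_5 = floor((49 + 1)/50) = 1.
  m_6 = 50*1 - 1 = 49, d_6 = (2451 - 49^2)/50 = 50/50 = 1, a_6 = floor((49 + 49)/1) = 98.
  m_7 = 1*98 - 49 = 49, d_7 = (2451 - 49^2)/1 = 50/1 = 50: (m_7, d_7) = (m_1, d_1) = (49, 50), so from here the quotients repeat a_1, ..., a_6; the period length is 6.
Hence the expansion of sqrt(2451) is a_0 = 49 followed by the repeating block 1, 1, 32, 1, 1, 98 (period 6).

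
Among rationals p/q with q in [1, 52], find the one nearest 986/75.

Expand x = 986/75 as a continued fraction with the Euclidean algorithm:
  986 = 13*75 + 11, so a_0 = 13.
  75 = 6*11 + 9, so a_1 = 6.
  11 = 1*9 + 2, so a_2 = 1.
  9 = 4*2 + 1, so a_3 = 4.
  2 = 2*1 + 0, so a_4 = 2.
so x = [13; 6, 1, 4, 2].
Convergents (p_i = a_i*p_{i-1} + p_{i-2}, q_i = a_i*q_{i-1} + q_{i-2} with p_{-2}=0, p_{-1}=1, q_{-2}=1, q_{-1}=0), until the denominator exceeds 52:
  i=0: a_0=13, p_0 = 13*1 + 0 = 13, q_0 = 13*0 + 1 = 1.
  i=1: a_1=6, p_1 = 6*13 + 1 = 79, q_1 = 6*1 + 0 = 6.
  i=2: a_2=1, p_2 = 1*79 + 13 = 92, q_2 = 1*6 + 1 = 7.
  i=3: a_3=4, p_3 = 4*92 + 79 = 447, q_3 = 4*7 + 6 = 34.
  i=4: a_4=2, p_4 = 2*447 + 92 = 986, q_4 = 2*34 + 7 = 75.
q_4 = 75 > 52, so the last convergent with denominator <= 52 is p_3/q_3 = 447/34.
The closest fraction with denominator <= 52 is either p_3/q_3 or the intermediate fraction (k*p_3 + p_2)/(k*q_3 + q_2) with the largest k >= 1 whose denominator stays <= 52; these approach x as k grows, and every other convergent or intermediate fraction in range is farther away.
Largest k: floor((52 - q_2)/q_3) = floor((52 - 7)/34) = 1.
That gives (1*447 + 92)/(1*34 + 7) = 539/41.
Compare the errors: |x - 447/34| = |986*34 - 447*75|/(75*34) = 1/2550, and |x - 539/41| = |986*41 - 539*75|/(75*41) = 1/3075.
Cross-multiplying, 1*2550 = 2550 < 3075 = 1*3075, so 1/3075 is smaller: the intermediate fraction 539/41 is closer to x than 447/34.

539/41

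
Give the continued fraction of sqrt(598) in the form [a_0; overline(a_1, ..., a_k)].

[24; overline(2, 4, 1, 15, 2, 15, 1, 4, 2, 48)]

Write x_i = (sqrt(598) + m_i)/d_i with (m_0, d_0) = (0, 1). a_0 = floor(sqrt(598)) = 24, since 24^2 = 576 <= 598 < 625 = 25^2.
Iterate m_{i+1} = d_i*a_i - m_i, d_{i+1} = (598 - m_{i+1}^2)/d_i, a_{i+1} = floor((a_0 + m_{i+1})/d_{i+1}):
  m_1 = 1*24 - 0 = 24, d_1 = (598 - 24^2)/1 = 22/1 = 22, a_1 = floor((24 + 24)/22) = 2.
  m_2 = 22*2 - 24 = 20, d_2 = (598 - 20^2)/22 = 198/22 = 9, a_2 = floor((24 + 20)/9) = 4.
  m_3 = 9*4 - 20 = 16, d_3 = (598 - 16^2)/9 = 342/9 = 38, a_3 = floor((24 + 16)/38) = 1.
  m_4 = 38*1 - 16 = 22, d_4 = (598 - 22^2)/38 = 114/38 = 3, a_4 = floor((24 + 22)/3) = 15.
  m_5 = 3*15 - 22 = 23, d_5 = (598 - 23^2)/3 = 69/3 = 23, a_5 = floor((24 + 23)/23) = 2.
  m_6 = 23*2 - 23 = 23, d_6 = (598 - 23^2)/23 = 69/23 = 3, a_6 = floor((24 + 23)/3) = 15.
  m_7 = 3*15 - 23 = 22, d_7 = (598 - 22^2)/3 = 114/3 = 38, a_7 = floor((24 + 22)/38) = 1.
  m_8 = 38*1 - 22 = 16, d_8 = (598 - 16^2)/38 = 342/38 = 9, a_8 = floor((24 + 16)/9) = 4.
  m_9 = 9*4 - 16 = 20, d_9 = (598 - 20^2)/9 = 198/9 = 22, a_9 = floor((24 + 20)/22) = 2.
  m_10 = 22*2 - 20 = 24, d_10 = (598 - 24^2)/22 = 22/22 = 1, a_10 = floor((24 + 24)/1) = 48.
  m_11 = 1*48 - 24 = 24, d_11 = (598 - 24^2)/1 = 22/1 = 22: (m_11, d_11) = (m_1, d_1) = (24, 22), so from here the quotients repeat a_1, ..., a_10; the period length is 10.
Hence the expansion of sqrt(598) is a_0 = 24 followed by the repeating block 2, 4, 1, 15, 2, 15, 1, 4, 2, 48 (period 10).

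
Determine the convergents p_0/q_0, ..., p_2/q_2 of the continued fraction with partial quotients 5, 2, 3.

Using the convergent recurrence p_i = a_i*p_{i-1} + p_{i-2}, q_i = a_i*q_{i-1} + q_{i-2} with p_{-2}=0, p_{-1}=1, q_{-2}=1, q_{-1}=0:
  i=0: a_0=5, p_0 = 5*1 + 0 = 5, q_0 = 5*0 + 1 = 1.
  i=1: a_1=2, p_1 = 2*5 + 1 = 11, q_1 = 2*1 + 0 = 2.
  i=2: a_2=3, p_2 = 3*11 + 5 = 38, q_2 = 3*2 + 1 = 7.

5/1, 11/2, 38/7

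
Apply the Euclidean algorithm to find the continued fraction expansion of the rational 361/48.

Run the Euclidean algorithm on 361 and 48; the successive quotients are the partial quotients a_0, a_1, ... (each step inverts the fractional part left over by the previous one):
  361 = 7*48 + 25, so a_0 = 7.
  48 = 1*25 + 23, so a_1 = 1.
  25 = 1*23 + 2, so a_2 = 1.
  23 = 11*2 + 1, so a_3 = 11.
  2 = 2*1 + 0, so a_4 = 2.
The remainder reaches 0 after 5 divisions, so the expansion has 5 partial quotients, read off in order.

[7; 1, 1, 11, 2]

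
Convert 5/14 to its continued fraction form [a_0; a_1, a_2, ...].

Run the Euclidean algorithm on 5 and 14; the successive quotients are the partial quotients a_0, a_1, ... (each step inverts the fractional part left over by the previous one):
  5 = 0*14 + 5, so a_0 = 0.
  14 = 2*5 + 4, so a_1 = 2.
  5 = 1*4 + 1, so a_2 = 1.
  4 = 4*1 + 0, so a_3 = 4.
The remainder reaches 0 after 4 divisions, so the expansion has 4 partial quotients, read off in order.

[0; 2, 1, 4]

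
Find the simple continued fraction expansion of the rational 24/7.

[3; 2, 3]

Run the Euclidean algorithm on 24 and 7; the successive quotients are the partial quotients a_0, a_1, ... (each step inverts the fractional part left over by the previous one):
  24 = 3*7 + 3, so a_0 = 3.
  7 = 2*3 + 1, so a_1 = 2.
  3 = 3*1 + 0, so a_2 = 3.
The remainder reaches 0 after 3 divisions, so the expansion has 3 partial quotients, read off in order.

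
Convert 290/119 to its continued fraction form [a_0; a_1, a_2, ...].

Run the Euclidean algorithm on 290 and 119; the successive quotients are the partial quotients a_0, a_1, ... (each step inverts the fractional part left over by the previous one):
  290 = 2*119 + 52, so a_0 = 2.
  119 = 2*52 + 15, so a_1 = 2.
  52 = 3*15 + 7, so a_2 = 3.
  15 = 2*7 + 1, so a_3 = 2.
  7 = 7*1 + 0, so a_4 = 7.
The remainder reaches 0 after 5 divisions, so the expansion has 5 partial quotients, read off in order.

[2; 2, 3, 2, 7]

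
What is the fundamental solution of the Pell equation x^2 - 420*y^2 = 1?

(x, y) = (41, 2)

First expand sqrt(420) as a continued fraction. With x_i = (sqrt(420) + m_i)/d_i and (m_0, d_0) = (0, 1): a_0 = floor(sqrt(420)) = 20, since 20^2 = 400 <= 420 < 441 = 21^2.
Iterate m_{i+1} = d_i*a_i - m_i, d_{i+1} = (420 - m_{i+1}^2)/d_i, a_{i+1} = floor((a_0 + m_{i+1})/d_{i+1}):
  m_1 = 1*20 - 0 = 20, d_1 = (420 - 20^2)/1 = 20/1 = 20, a_1 = floor((20 + 20)/20) = 2.
  m_2 = 20*2 - 20 = 20, d_2 = (420 - 20^2)/20 = 20/20 = 1, a_2 = floor((20 + 20)/1) = 40.
  m_3 = 1*40 - 20 = 20, d_3 = (420 - 20^2)/1 = 20/1 = 20: (m_3, d_3) = (m_1, d_1) = (20, 20), so from here the quotients repeat a_1, a_2; the period length is 2.
So sqrt(420) = [20; (2, 40)] with period length k = 2.
k is even, so the fundamental solution of x^2 - 420y^2 = 1 is (p_{k-1}, q_{k-1}) = (p_1, q_1); compute convergents through index 1.
Convergents (p_i = a_i*p_{i-1} + p_{i-2}, q_i = a_i*q_{i-1} + q_{i-2} with p_{-2}=0, p_{-1}=1, q_{-2}=1, q_{-1}=0):
  i=0: a_0=20, p_0 = 20*1 + 0 = 20, q_0 = 20*0 + 1 = 1.
  i=1: a_1=2, p_1 = 2*20 + 1 = 41, q_1 = 2*1 + 0 = 2.
Check: 41^2 - 420*2^2 = 1681 - 1680 = 1, so (x, y) = (41, 2) solves the equation, and by the theorem it is the least positive solution.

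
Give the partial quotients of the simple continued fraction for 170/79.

[2; 6, 1, 1, 2, 2]

Run the Euclidean algorithm on 170 and 79; the successive quotients are the partial quotients a_0, a_1, ... (each step inverts the fractional part left over by the previous one):
  170 = 2*79 + 12, so a_0 = 2.
  79 = 6*12 + 7, so a_1 = 6.
  12 = 1*7 + 5, so a_2 = 1.
  7 = 1*5 + 2, so a_3 = 1.
  5 = 2*2 + 1, so a_4 = 2.
  2 = 2*1 + 0, so a_5 = 2.
The remainder reaches 0 after 6 divisions, so the expansion has 6 partial quotients, read off in order.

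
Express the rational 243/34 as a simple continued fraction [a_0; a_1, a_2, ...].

[7; 6, 1, 4]

Run the Euclidean algorithm on 243 and 34; the successive quotients are the partial quotients a_0, a_1, ... (each step inverts the fractional part left over by the previous one):
  243 = 7*34 + 5, so a_0 = 7.
  34 = 6*5 + 4, so a_1 = 6.
  5 = 1*4 + 1, so a_2 = 1.
  4 = 4*1 + 0, so a_3 = 4.
The remainder reaches 0 after 4 divisions, so the expansion has 4 partial quotients, read off in order.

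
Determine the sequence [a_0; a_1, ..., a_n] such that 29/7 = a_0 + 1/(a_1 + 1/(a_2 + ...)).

[4; 7]

Run the Euclidean algorithm on 29 and 7; the successive quotients are the partial quotients a_0, a_1, ... (each step inverts the fractional part left over by the previous one):
  29 = 4*7 + 1, so a_0 = 4.
  7 = 7*1 + 0, so a_1 = 7.
The remainder reaches 0 after 2 divisions, so the expansion has 2 partial quotients, read off in order.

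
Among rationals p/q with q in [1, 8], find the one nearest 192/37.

Expand x = 192/37 as a continued fraction with the Euclidean algorithm:
  192 = 5*37 + 7, so a_0 = 5.
  37 = 5*7 + 2, so a_1 = 5.
  7 = 3*2 + 1, so a_2 = 3.
  2 = 2*1 + 0, so a_3 = 2.
so x = [5; 5, 3, 2].
Convergents (p_i = a_i*p_{i-1} + p_{i-2}, q_i = a_i*q_{i-1} + q_{i-2} with p_{-2}=0, p_{-1}=1, q_{-2}=1, q_{-1}=0), until the denominator exceeds 8:
  i=0: a_0=5, p_0 = 5*1 + 0 = 5, q_0 = 5*0 + 1 = 1.
  i=1: a_1=5, p_1 = 5*5 + 1 = 26, q_1 = 5*1 + 0 = 5.
  i=2: a_2=3, p_2 = 3*26 + 5 = 83, q_2 = 3*5 + 1 = 16.
q_2 = 16 > 8, so the last convergent with denominator <= 8 is p_1/q_1 = 26/5.
The closest fraction with denominator <= 8 is either p_1/q_1 or the intermediate fraction (k*p_1 + p_0)/(k*q_1 + q_0) with the largest k >= 1 whose denominator stays <= 8; these approach x as k grows, and every other convergent or intermediate fraction in range is farther away.
Largest k: floor((8 - q_0)/q_1) = floor((8 - 1)/5) = 1.
That gives (1*26 + 5)/(1*5 + 1) = 31/6.
Compare the errors: |x - 26/5| = |192*5 - 26*37|/(37*5) = 2/185, and |x - 31/6| = |192*6 - 31*37|/(37*6) = 5/222.
Cross-multiplying, 2*222 = 444 < 925 = 5*185, so 2/185 is smaller: the convergent 26/5 is closer to x than 31/6.

26/5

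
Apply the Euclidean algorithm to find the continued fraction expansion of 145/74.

[1; 1, 23, 1, 2]

Run the Euclidean algorithm on 145 and 74; the successive quotients are the partial quotients a_0, a_1, ... (each step inverts the fractional part left over by the previous one):
  145 = 1*74 + 71, so a_0 = 1.
  74 = 1*71 + 3, so a_1 = 1.
  71 = 23*3 + 2, so a_2 = 23.
  3 = 1*2 + 1, so a_3 = 1.
  2 = 2*1 + 0, so a_4 = 2.
The remainder reaches 0 after 5 divisions, so the expansion has 5 partial quotients, read off in order.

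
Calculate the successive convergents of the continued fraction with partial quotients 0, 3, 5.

Using the convergent recurrence p_i = a_i*p_{i-1} + p_{i-2}, q_i = a_i*q_{i-1} + q_{i-2} with p_{-2}=0, p_{-1}=1, q_{-2}=1, q_{-1}=0:
  i=0: a_0=0, p_0 = 0*1 + 0 = 0, q_0 = 0*0 + 1 = 1.
  i=1: a_1=3, p_1 = 3*0 + 1 = 1, q_1 = 3*1 + 0 = 3.
  i=2: a_2=5, p_2 = 5*1 + 0 = 5, q_2 = 5*3 + 1 = 16.

0/1, 1/3, 5/16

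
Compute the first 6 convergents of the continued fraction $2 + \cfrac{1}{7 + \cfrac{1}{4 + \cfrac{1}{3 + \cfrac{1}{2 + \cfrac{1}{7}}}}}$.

2/1, 15/7, 62/29, 201/94, 464/217, 3449/1613

Using the convergent recurrence p_i = a_i*p_{i-1} + p_{i-2}, q_i = a_i*q_{i-1} + q_{i-2} with p_{-2}=0, p_{-1}=1, q_{-2}=1, q_{-1}=0:
  i=0: a_0=2, p_0 = 2*1 + 0 = 2, q_0 = 2*0 + 1 = 1.
  i=1: a_1=7, p_1 = 7*2 + 1 = 15, q_1 = 7*1 + 0 = 7.
  i=2: a_2=4, p_2 = 4*15 + 2 = 62, q_2 = 4*7 + 1 = 29.
  i=3: a_3=3, p_3 = 3*62 + 15 = 201, q_3 = 3*29 + 7 = 94.
  i=4: a_4=2, p_4 = 2*201 + 62 = 464, q_4 = 2*94 + 29 = 217.
  i=5: a_5=7, p_5 = 7*464 + 201 = 3449, q_5 = 7*217 + 94 = 1613.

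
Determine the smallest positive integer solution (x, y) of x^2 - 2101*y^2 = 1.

(x, y) = (13751, 300)

First expand sqrt(2101) as a continued fraction. With x_i = (sqrt(2101) + m_i)/d_i and (m_0, d_0) = (0, 1): a_0 = floor(sqrt(2101)) = 45, since 45^2 = 2025 <= 2101 < 2116 = 46^2.
Iterate m_{i+1} = d_i*a_i - m_i, d_{i+1} = (2101 - m_{i+1}^2)/d_i, a_{i+1} = floor((a_0 + m_{i+1})/d_{i+1}):
  m_1 = 1*45 - 0 = 45, d_1 = (2101 - 45^2)/1 = 76/1 = 76, a_1 = floor((45 + 45)/76) = 1.
  m_2 = 76*1 - 45 = 31, d_2 = (2101 - 31^2)/76 = 1140/76 = 15, a_2 = floor((45 + 31)/15) = 5.
  m_3 = 15*5 - 31 = 44, d_3 = (2101 - 44^2)/15 = 165/15 = 11, a_3 = floor((45 + 44)/11) = 8.
  m_4 = 11*8 - 44 = 44, d_4 = (2101 - 44^2)/11 = 165/11 = 15, a_4 = floor((45 + 44)/15) = 5.
  m_5 = 15*5 - 44 = 31, d_5 = (2101 - 31^2)/15 = 1140/15 = 76, a_5 = floor((45 + 31)/76) = 1.
  m_6 = 76*1 - 31 = 45, d_6 = (2101 - 45^2)/76 = 76/76 = 1, a_6 = floor((45 + 45)/1) = 90.
  m_7 = 1*90 - 45 = 45, d_7 = (2101 - 45^2)/1 = 76/1 = 76: (m_7, d_7) = (m_1, d_1) = (45, 76), so from here the quotients repeat a_1, ..., a_6; the period length is 6.
So sqrt(2101) = [45; (1, 5, 8, 5, 1, 90)] with period length k = 6.
k is even, so the fundamental solution of x^2 - 2101y^2 = 1 is (p_{k-1}, q_{k-1}) = (p_5, q_5); compute convergents through index 5.
Convergents (p_i = a_i*p_{i-1} + p_{i-2}, q_i = a_i*q_{i-1} + q_{i-2} with p_{-2}=0, p_{-1}=1, q_{-2}=1, q_{-1}=0):
  i=0: a_0=45, p_0 = 45*1 + 0 = 45, q_0 = 45*0 + 1 = 1.
  i=1: a_1=1, p_1 = 1*45 + 1 = 46, q_1 = 1*1 + 0 = 1.
  i=2: a_2=5, p_2 = 5*46 + 45 = 275, q_2 = 5*1 + 1 = 6.
  i=3: a_3=8, p_3 = 8*275 + 46 = 2246, q_3 = 8*6 + 1 = 49.
  i=4: a_4=5, p_4 = 5*2246 + 275 = 11505, q_4 = 5*49 + 6 = 251.
  i=5: a_5=1, p_5 = 1*11505 + 2246 = 13751, q_5 = 1*251 + 49 = 300.
Check: 13751^2 - 2101*300^2 = 189090001 - 189090000 = 1, so (x, y) = (13751, 300) solves the equation, and by the theorem it is the least positive solution.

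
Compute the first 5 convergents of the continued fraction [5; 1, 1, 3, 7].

5/1, 6/1, 11/2, 39/7, 284/51

Using the convergent recurrence p_i = a_i*p_{i-1} + p_{i-2}, q_i = a_i*q_{i-1} + q_{i-2} with p_{-2}=0, p_{-1}=1, q_{-2}=1, q_{-1}=0:
  i=0: a_0=5, p_0 = 5*1 + 0 = 5, q_0 = 5*0 + 1 = 1.
  i=1: a_1=1, p_1 = 1*5 + 1 = 6, q_1 = 1*1 + 0 = 1.
  i=2: a_2=1, p_2 = 1*6 + 5 = 11, q_2 = 1*1 + 1 = 2.
  i=3: a_3=3, p_3 = 3*11 + 6 = 39, q_3 = 3*2 + 1 = 7.
  i=4: a_4=7, p_4 = 7*39 + 11 = 284, q_4 = 7*7 + 2 = 51.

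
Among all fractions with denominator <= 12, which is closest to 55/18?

37/12

Expand x = 55/18 as a continued fraction with the Euclidean algorithm:
  55 = 3*18 + 1, so a_0 = 3.
  18 = 18*1 + 0, so a_1 = 18.
so x = [3; 18].
Convergents (p_i = a_i*p_{i-1} + p_{i-2}, q_i = a_i*q_{i-1} + q_{i-2} with p_{-2}=0, p_{-1}=1, q_{-2}=1, q_{-1}=0), until the denominator exceeds 12:
  i=0: a_0=3, p_0 = 3*1 + 0 = 3, q_0 = 3*0 + 1 = 1.
  i=1: a_1=18, p_1 = 18*3 + 1 = 55, q_1 = 18*1 + 0 = 18.
q_1 = 18 > 12, so the last convergent with denominator <= 12 is p_0/q_0 = 3/1.
The closest fraction with denominator <= 12 is either p_0/q_0 or the intermediate fraction (k*p_0 + p_{-1})/(k*q_0 + q_{-1}) with the largest k >= 1 whose denominator stays <= 12; these approach x as k grows, and every other convergent or intermediate fraction in range is farther away.
Largest k: floor((12 - q_{-1})/q_0) = floor((12 - 0)/1) = 12 (using the seeds p_{-1} = 1, q_{-1} = 0).
That gives (12*3 + 1)/(12*1 + 0) = 37/12.
Compare the errors: |x - 3/1| = |55*1 - 3*18|/(18*1) = 1/18, and |x - 37/12| = |55*12 - 37*18|/(18*12) = 6/216.
Cross-multiplying, 6*18 = 108 < 216 = 1*216, so 6/216 is smaller: the intermediate fraction 37/12 is closer to x than 3/1.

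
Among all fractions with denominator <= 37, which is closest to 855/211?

77/19

Expand x = 855/211 as a continued fraction with the Euclidean algorithm:
  855 = 4*211 + 11, so a_0 = 4.
  211 = 19*11 + 2, so a_1 = 19.
  11 = 5*2 + 1, so a_2 = 5.
  2 = 2*1 + 0, so a_3 = 2.
so x = [4; 19, 5, 2].
Convergents (p_i = a_i*p_{i-1} + p_{i-2}, q_i = a_i*q_{i-1} + q_{i-2} with p_{-2}=0, p_{-1}=1, q_{-2}=1, q_{-1}=0), until the denominator exceeds 37:
  i=0: a_0=4, p_0 = 4*1 + 0 = 4, q_0 = 4*0 + 1 = 1.
  i=1: a_1=19, p_1 = 19*4 + 1 = 77, q_1 = 19*1 + 0 = 19.
  i=2: a_2=5, p_2 = 5*77 + 4 = 389, q_2 = 5*19 + 1 = 96.
q_2 = 96 > 37, so the last convergent with denominator <= 37 is p_1/q_1 = 77/19.
The closest fraction with denominator <= 37 is either p_1/q_1 or the intermediate fraction (k*p_1 + p_0)/(k*q_1 + q_0) with the largest k >= 1 whose denominator stays <= 37; these approach x as k grows, and every other convergent or intermediate fraction in range is farther away.
Largest k: floor((37 - q_0)/q_1) = floor((37 - 1)/19) = 1.
That gives (1*77 + 4)/(1*19 + 1) = 81/20.
Compare the errors: |x - 77/19| = |855*19 - 77*211|/(211*19) = 2/4009, and |x - 81/20| = |855*20 - 81*211|/(211*20) = 9/4220.
Cross-multiplying, 2*4220 = 8440 < 36081 = 9*4009, so 2/4009 is smaller: the convergent 77/19 is closer to x than 81/20.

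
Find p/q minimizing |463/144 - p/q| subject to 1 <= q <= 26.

Expand x = 463/144 as a continued fraction with the Euclidean algorithm:
  463 = 3*144 + 31, so a_0 = 3.
  144 = 4*31 + 20, so a_1 = 4.
  31 = 1*20 + 11, so a_2 = 1.
  20 = 1*11 + 9, so a_3 = 1.
  11 = 1*9 + 2, so a_4 = 1.
  9 = 4*2 + 1, so a_5 = 4.
  2 = 2*1 + 0, so a_6 = 2.
so x = [3; 4, 1, 1, 1, 4, 2].
Convergents (p_i = a_i*p_{i-1} + p_{i-2}, q_i = a_i*q_{i-1} + q_{i-2} with p_{-2}=0, p_{-1}=1, q_{-2}=1, q_{-1}=0), until the denominator exceeds 26:
  i=0: a_0=3, p_0 = 3*1 + 0 = 3, q_0 = 3*0 + 1 = 1.
  i=1: a_1=4, p_1 = 4*3 + 1 = 13, q_1 = 4*1 + 0 = 4.
  i=2: a_2=1, p_2 = 1*13 + 3 = 16, q_2 = 1*4 + 1 = 5.
  i=3: a_3=1, p_3 = 1*16 + 13 = 29, q_3 = 1*5 + 4 = 9.
  i=4: a_4=1, p_4 = 1*29 + 16 = 45, q_4 = 1*9 + 5 = 14.
  i=5: a_5=4, p_5 = 4*45 + 29 = 209, q_5 = 4*14 + 9 = 65.
q_5 = 65 > 26, so the last convergent with denominator <= 26 is p_4/q_4 = 45/14.
The closest fraction with denominator <= 26 is either p_4/q_4 or the intermediate fraction (k*p_4 + p_3)/(k*q_4 + q_3) with the largest k >= 1 whose denominator stays <= 26; these approach x as k grows, and every other convergent or intermediate fraction in range is farther away.
Largest k: floor((26 - q_3)/q_4) = floor((26 - 9)/14) = 1.
That gives (1*45 + 29)/(1*14 + 9) = 74/23.
Compare the errors: |x - 45/14| = |463*14 - 45*144|/(144*14) = 2/2016, and |x - 74/23| = |463*23 - 74*144|/(144*23) = 7/3312.
Cross-multiplying, 2*3312 = 6624 < 14112 = 7*2016, so 2/2016 is smaller: the convergent 45/14 is closer to x than 74/23.

45/14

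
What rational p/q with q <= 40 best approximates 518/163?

89/28

Expand x = 518/163 as a continued fraction with the Euclidean algorithm:
  518 = 3*163 + 29, so a_0 = 3.
  163 = 5*29 + 18, so a_1 = 5.
  29 = 1*18 + 11, so a_2 = 1.
  18 = 1*11 + 7, so a_3 = 1.
  11 = 1*7 + 4, so a_4 = 1.
  7 = 1*4 + 3, so a_5 = 1.
  4 = 1*3 + 1, so a_6 = 1.
  3 = 3*1 + 0, so a_7 = 3.
so x = [3; 5, 1, 1, 1, 1, 1, 3].
Convergents (p_i = a_i*p_{i-1} + p_{i-2}, q_i = a_i*q_{i-1} + q_{i-2} with p_{-2}=0, p_{-1}=1, q_{-2}=1, q_{-1}=0), until the denominator exceeds 40:
  i=0: a_0=3, p_0 = 3*1 + 0 = 3, q_0 = 3*0 + 1 = 1.
  i=1: a_1=5, p_1 = 5*3 + 1 = 16, q_1 = 5*1 + 0 = 5.
  i=2: a_2=1, p_2 = 1*16 + 3 = 19, q_2 = 1*5 + 1 = 6.
  i=3: a_3=1, p_3 = 1*19 + 16 = 35, q_3 = 1*6 + 5 = 11.
  i=4: a_4=1, p_4 = 1*35 + 19 = 54, q_4 = 1*11 + 6 = 17.
  i=5: a_5=1, p_5 = 1*54 + 35 = 89, q_5 = 1*17 + 11 = 28.
  i=6: a_6=1, p_6 = 1*89 + 54 = 143, q_6 = 1*28 + 17 = 45.
q_6 = 45 > 40, so the last convergent with denominator <= 40 is p_5/q_5 = 89/28.
The closest fraction with denominator <= 40 is either p_5/q_5 or the intermediate fraction (k*p_5 + p_4)/(k*q_5 + q_4) with the largest k >= 1 whose denominator stays <= 40; these approach x as k grows, and every other convergent or intermediate fraction in range is farther away.
Largest k: floor((40 - q_4)/q_5) = floor((40 - 17)/28) = 0.
Since k = 0, no intermediate fraction beyond p_5/q_5 has denominator <= 40, so the convergent 89/28 is the closest (its error is |518*28 - 89*163|/(163*28) = 3/4564).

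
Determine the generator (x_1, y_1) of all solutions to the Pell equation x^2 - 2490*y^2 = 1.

(x, y) = (499, 10)

First expand sqrt(2490) as a continued fraction. With x_i = (sqrt(2490) + m_i)/d_i and (m_0, d_0) = (0, 1): a_0 = floor(sqrt(2490)) = 49, since 49^2 = 2401 <= 2490 < 2500 = 50^2.
Iterate m_{i+1} = d_i*a_i - m_i, d_{i+1} = (2490 - m_{i+1}^2)/d_i, a_{i+1} = floor((a_0 + m_{i+1})/d_{i+1}):
  m_1 = 1*49 - 0 = 49, d_1 = (2490 - 49^2)/1 = 89/1 = 89, a_1 = floor((49 + 49)/89) = 1.
  m_2 = 89*1 - 49 = 40, d_2 = (2490 - 40^2)/89 = 890/89 = 10, a_2 = floor((49 + 40)/10) = 8.
  m_3 = 10*8 - 40 = 40, d_3 = (2490 - 40^2)/10 = 890/10 = 89, a_3 = floor((49 + 40)/89) = 1.
  m_4 = 89*1 - 40 = 49, d_4 = (2490 - 49^2)/89 = 89/89 = 1, a_4 = floor((49 + 49)/1) = 98.
  m_5 = 1*98 - 49 = 49, d_5 = (2490 - 49^2)/1 = 89/1 = 89: (m_5, d_5) = (m_1, d_1) = (49, 89), so from here the quotients repeat a_1, ..., a_4; the period length is 4.
So sqrt(2490) = [49; (1, 8, 1, 98)] with period length k = 4.
k is even, so the fundamental solution of x^2 - 2490y^2 = 1 is (p_{k-1}, q_{k-1}) = (p_3, q_3); compute convergents through index 3.
Convergents (p_i = a_i*p_{i-1} + p_{i-2}, q_i = a_i*q_{i-1} + q_{i-2} with p_{-2}=0, p_{-1}=1, q_{-2}=1, q_{-1}=0):
  i=0: a_0=49, p_0 = 49*1 + 0 = 49, q_0 = 49*0 + 1 = 1.
  i=1: a_1=1, p_1 = 1*49 + 1 = 50, q_1 = 1*1 + 0 = 1.
  i=2: a_2=8, p_2 = 8*50 + 49 = 449, q_2 = 8*1 + 1 = 9.
  i=3: a_3=1, p_3 = 1*449 + 50 = 499, q_3 = 1*9 + 1 = 10.
Check: 499^2 - 2490*10^2 = 249001 - 249000 = 1, so (x, y) = (499, 10) solves the equation, and by the theorem it is the least positive solution.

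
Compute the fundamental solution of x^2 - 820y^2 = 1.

(x, y) = (39689, 1386)

First expand sqrt(820) as a continued fraction. With x_i = (sqrt(820) + m_i)/d_i and (m_0, d_0) = (0, 1): a_0 = floor(sqrt(820)) = 28, since 28^2 = 784 <= 820 < 841 = 29^2.
Iterate m_{i+1} = d_i*a_i - m_i, d_{i+1} = (820 - m_{i+1}^2)/d_i, a_{i+1} = floor((a_0 + m_{i+1})/d_{i+1}):
  m_1 = 1*28 - 0 = 28, d_1 = (820 - 28^2)/1 = 36/1 = 36, a_1 = floor((28 + 28)/36) = 1.
  m_2 = 36*1 - 28 = 8, d_2 = (820 - 8^2)/36 = 756/36 = 21, a_2 = floor((28 + 8)/21) = 1.
  m_3 = 21*1 - 8 = 13, d_3 = (820 - 13^2)/21 = 651/21 = 31, a_3 = floor((28 + 13)/31) = 1.
  m_4 = 31*1 - 13 = 18, d_4 = (820 - 18^2)/31 = 496/31 = 16, a_4 = floor((28 + 18)/16) = 2.
  m_5 = 16*2 - 18 = 14, d_5 = (820 - 14^2)/16 = 624/16 = 39, a_5 = floor((28 + 14)/39) = 1.
  m_6 = 39*1 - 14 = 25, d_6 = (820 - 25^2)/39 = 195/39 = 5, a_6 = floor((28 + 25)/5) = 10.
  m_7 = 5*10 - 25 = 25, d_7 = (820 - 25^2)/5 = 195/5 = 39, a_7 = floor((28 + 25)/39) = 1.
  m_8 = 39*1 - 25 = 14, d_8 = (820 - 14^2)/39 = 624/39 = 16, a_8 = floor((28 + 14)/16) = 2.
  m_9 = 16*2 - 14 = 18, d_9 = (820 - 18^2)/16 = 496/16 = 31, a_9 = floor((28 + 18)/31) = 1.
  m_10 = 31*1 - 18 = 13, d_10 = (820 - 13^2)/31 = 651/31 = 21, a_10 = floor((28 + 13)/21) = 1.
  m_11 = 21*1 - 13 = 8, d_11 = (820 - 8^2)/21 = 756/21 = 36, a_11 = floor((28 + 8)/36) = 1.
  m_12 = 36*1 - 8 = 28, d_12 = (820 - 28^2)/36 = 36/36 = 1, a_12 = floor((28 + 28)/1) = 56.
  m_13 = 1*56 - 28 = 28, d_13 = (820 - 28^2)/1 = 36/1 = 36: (m_13, d_13) = (m_1, d_1) = (28, 36), so from here the quotients repeat a_1, ..., a_12; the period length is 12.
So sqrt(820) = [28; (1, 1, 1, 2, 1, 10, 1, 2, 1, 1, 1, 56)] with period length k = 12.
k is even, so the fundamental solution of x^2 - 820y^2 = 1 is (p_{k-1}, q_{k-1}) = (p_11, q_11); compute convergents through index 11.
Convergents (p_i = a_i*p_{i-1} + p_{i-2}, q_i = a_i*q_{i-1} + q_{i-2} with p_{-2}=0, p_{-1}=1, q_{-2}=1, q_{-1}=0):
  i=0: a_0=28, p_0 = 28*1 + 0 = 28, q_0 = 28*0 + 1 = 1.
  i=1: a_1=1, p_1 = 1*28 + 1 = 29, q_1 = 1*1 + 0 = 1.
  i=2: a_2=1, p_2 = 1*29 + 28 = 57, q_2 = 1*1 + 1 = 2.
  i=3: a_3=1, p_3 = 1*57 + 29 = 86, q_3 = 1*2 + 1 = 3.
  i=4: a_4=2, p_4 = 2*86 + 57 = 229, q_4 = 2*3 + 2 = 8.
  i=5: a_5=1, p_5 = 1*229 + 86 = 315, q_5 = 1*8 + 3 = 11.
  i=6: a_6=10, p_6 = 10*315 + 229 = 3379, q_6 = 10*11 + 8 = 118.
  i=7: a_7=1, p_7 = 1*3379 + 315 = 3694, q_7 = 1*118 + 11 = 129.
  i=8: a_8=2, p_8 = 2*3694 + 3379 = 10767, q_8 = 2*129 + 118 = 376.
  i=9: a_9=1, p_9 = 1*10767 + 3694 = 14461, q_9 = 1*376 + 129 = 505.
  i=10: a_10=1, p_10 = 1*14461 + 10767 = 25228, q_10 = 1*505 + 376 = 881.
  i=11: a_11=1, p_11 = 1*25228 + 14461 = 39689, q_11 = 1*881 + 505 = 1386.
Check: 39689^2 - 820*1386^2 = 1575216721 - 1575216720 = 1, so (x, y) = (39689, 1386) solves the equation, and by the theorem it is the least positive solution.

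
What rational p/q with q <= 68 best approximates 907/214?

89/21

Expand x = 907/214 as a continued fraction with the Euclidean algorithm:
  907 = 4*214 + 51, so a_0 = 4.
  214 = 4*51 + 10, so a_1 = 4.
  51 = 5*10 + 1, so a_2 = 5.
  10 = 10*1 + 0, so a_3 = 10.
so x = [4; 4, 5, 10].
Convergents (p_i = a_i*p_{i-1} + p_{i-2}, q_i = a_i*q_{i-1} + q_{i-2} with p_{-2}=0, p_{-1}=1, q_{-2}=1, q_{-1}=0), until the denominator exceeds 68:
  i=0: a_0=4, p_0 = 4*1 + 0 = 4, q_0 = 4*0 + 1 = 1.
  i=1: a_1=4, p_1 = 4*4 + 1 = 17, q_1 = 4*1 + 0 = 4.
  i=2: a_2=5, p_2 = 5*17 + 4 = 89, q_2 = 5*4 + 1 = 21.
  i=3: a_3=10, p_3 = 10*89 + 17 = 907, q_3 = 10*21 + 4 = 214.
q_3 = 214 > 68, so the last convergent with denominator <= 68 is p_2/q_2 = 89/21.
The closest fraction with denominator <= 68 is either p_2/q_2 or the intermediate fraction (k*p_2 + p_1)/(k*q_2 + q_1) with the largest k >= 1 whose denominator stays <= 68; these approach x as k grows, and every other convergent or intermediate fraction in range is farther away.
Largest k: floor((68 - q_1)/q_2) = floor((68 - 4)/21) = 3.
That gives (3*89 + 17)/(3*21 + 4) = 284/67.
Compare the errors: |x - 89/21| = |907*21 - 89*214|/(214*21) = 1/4494, and |x - 284/67| = |907*67 - 284*214|/(214*67) = 7/14338.
Cross-multiplying, 1*14338 = 14338 < 31458 = 7*4494, so 1/4494 is smaller: the convergent 89/21 is closer to x than 284/67.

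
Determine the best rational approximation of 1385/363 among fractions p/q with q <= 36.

103/27

Expand x = 1385/363 as a continued fraction with the Euclidean algorithm:
  1385 = 3*363 + 296, so a_0 = 3.
  363 = 1*296 + 67, so a_1 = 1.
  296 = 4*67 + 28, so a_2 = 4.
  67 = 2*28 + 11, so a_3 = 2.
  28 = 2*11 + 6, so a_4 = 2.
  11 = 1*6 + 5, so a_5 = 1.
  6 = 1*5 + 1, so a_6 = 1.
  5 = 5*1 + 0, so a_7 = 5.
so x = [3; 1, 4, 2, 2, 1, 1, 5].
Convergents (p_i = a_i*p_{i-1} + p_{i-2}, q_i = a_i*q_{i-1} + q_{i-2} with p_{-2}=0, p_{-1}=1, q_{-2}=1, q_{-1}=0), until the denominator exceeds 36:
  i=0: a_0=3, p_0 = 3*1 + 0 = 3, q_0 = 3*0 + 1 = 1.
  i=1: a_1=1, p_1 = 1*3 + 1 = 4, q_1 = 1*1 + 0 = 1.
  i=2: a_2=4, p_2 = 4*4 + 3 = 19, q_2 = 4*1 + 1 = 5.
  i=3: a_3=2, p_3 = 2*19 + 4 = 42, q_3 = 2*5 + 1 = 11.
  i=4: a_4=2, p_4 = 2*42 + 19 = 103, q_4 = 2*11 + 5 = 27.
  i=5: a_5=1, p_5 = 1*103 + 42 = 145, q_5 = 1*27 + 11 = 38.
q_5 = 38 > 36, so the last convergent with denominator <= 36 is p_4/q_4 = 103/27.
The closest fraction with denominator <= 36 is either p_4/q_4 or the intermediate fraction (k*p_4 + p_3)/(k*q_4 + q_3) with the largest k >= 1 whose denominator stays <= 36; these approach x as k grows, and every other convergent or intermediate fraction in range is farther away.
Largest k: floor((36 - q_3)/q_4) = floor((36 - 11)/27) = 0.
Since k = 0, no intermediate fraction beyond p_4/q_4 has denominator <= 36, so the convergent 103/27 is the closest (its error is |1385*27 - 103*363|/(363*27) = 6/9801).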